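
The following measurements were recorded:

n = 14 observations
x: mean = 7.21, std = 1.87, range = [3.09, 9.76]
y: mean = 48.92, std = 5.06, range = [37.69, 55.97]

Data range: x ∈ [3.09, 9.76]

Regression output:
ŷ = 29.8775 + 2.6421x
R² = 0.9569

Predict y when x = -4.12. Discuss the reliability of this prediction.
ŷ = 18.9920, but this is extrapolation (below the data range [3.09, 9.76]) and may be unreliable.

Prediction calculation:
ŷ = 29.8775 + 2.6421 × (-4.12)
ŷ = 18.9920

Reliability:
- Data range: x ∈ [3.09, 9.76]
- Prediction point: x = -4.12 is 7.21 units below the observed range → this is EXTRAPOLATION, not interpolation

Why that matters here:
- Real relationships often flatten, saturate, or turn nonlinear at extremes
- R² describes fit only over the sampled x values; it says nothing about behaviour beyond them
- There are no observations near this x to validate the fitted line there

A defensible statement: 'if the linear trend continued to x = -4.12, y would be about 18.9920' — the premise is untested.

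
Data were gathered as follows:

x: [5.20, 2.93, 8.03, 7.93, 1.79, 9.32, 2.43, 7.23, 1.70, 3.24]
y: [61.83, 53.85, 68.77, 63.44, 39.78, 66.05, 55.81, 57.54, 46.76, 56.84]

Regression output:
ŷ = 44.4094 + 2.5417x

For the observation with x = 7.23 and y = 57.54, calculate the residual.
Residual = -5.2459

The residual is the difference between the actual value and the predicted value:

Residual = y - ŷ

Step 1: Calculate predicted value
ŷ = 44.4094 + 2.5417 × 7.23
ŷ = 62.7859

Step 2: Calculate residual
Residual = 57.54 - 62.7859
Residual = -5.2459

Sign check: y < ŷ, so the point is below the line and the fit overestimates here.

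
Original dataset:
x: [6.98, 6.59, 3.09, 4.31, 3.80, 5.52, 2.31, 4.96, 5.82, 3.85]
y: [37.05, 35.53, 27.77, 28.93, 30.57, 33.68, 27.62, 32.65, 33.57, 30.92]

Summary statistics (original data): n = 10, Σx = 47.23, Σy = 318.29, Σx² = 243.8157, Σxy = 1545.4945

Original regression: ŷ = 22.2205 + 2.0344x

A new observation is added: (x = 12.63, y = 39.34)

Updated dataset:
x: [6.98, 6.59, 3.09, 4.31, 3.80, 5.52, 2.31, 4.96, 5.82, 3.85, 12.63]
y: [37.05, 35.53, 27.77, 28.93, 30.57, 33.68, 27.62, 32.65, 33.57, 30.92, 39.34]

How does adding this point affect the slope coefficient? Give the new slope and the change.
The slope changes from 2.0344 to 1.2399 (change of -0.7945, or -39.1%).

x = 12.63 lies well outside the original x-range [2.31, 6.98] (x̄ ≈ 4.72), so this observation has high leverage and can move the slope substantially.

Step 1: Update the sums with the new point (n goes from 10 to 11)
Σx  = 47.23 + 12.63 = 59.86
Σy  = 318.29 + 39.34 = 357.63
Σx² = 243.8157 + 12.63² = 243.8157 + 159.5169 = 403.3326
Σxy = 1545.4945 + 12.63×39.34 = 1545.4945 + 496.8642 = 2042.3587

Step 2: Recompute the slope with b₁ = (nΣxy − ΣxΣy) / (nΣx² − (Σx)²)
Numerator   = 11×2042.3587 − 59.86×357.63 = 22465.9457 − 21407.7318 = 1058.2139
Denominator = 11×403.3326 − 59.86² = 4436.6586 − 3583.2196 = 853.4390
b₁(new) = 1058.2139 / 853.4390 = 1.2399

(Same formula on the original sums: (10×1545.4945 − 47.23×318.29) / (10×243.8157 − 47.23²) = 422.1083 / 207.4841 = 2.0344, matching the given fit.)

Step 3: Change in slope
Δβ₁ = 1.2399 − 2.0344 = -0.7945
Relative change = -0.7945 / 2.0344 × 100% = -39.1%
→ the slope decreases when the point is added.

A high-leverage point only changes the slope if it is off the original line; here y = 39.34 is below the original trend, so the slope decreases.
In practice: refit with and without it and report both if conclusions differ; examine leverage (hᵢ) and Cook's distance rather than deleting it automatically.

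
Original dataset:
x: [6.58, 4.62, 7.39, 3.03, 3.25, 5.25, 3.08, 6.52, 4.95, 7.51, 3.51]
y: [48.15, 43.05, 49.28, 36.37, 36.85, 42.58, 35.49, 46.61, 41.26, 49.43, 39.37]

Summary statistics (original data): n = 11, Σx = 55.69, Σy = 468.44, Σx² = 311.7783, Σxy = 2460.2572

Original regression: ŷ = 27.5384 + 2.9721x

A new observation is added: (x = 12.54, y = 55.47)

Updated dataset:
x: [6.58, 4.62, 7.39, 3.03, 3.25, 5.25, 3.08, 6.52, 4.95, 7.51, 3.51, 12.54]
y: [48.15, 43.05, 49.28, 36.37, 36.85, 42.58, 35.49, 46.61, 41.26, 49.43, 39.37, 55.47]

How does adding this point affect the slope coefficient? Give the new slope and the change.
Adding the point moves β₁ from 2.9721 to 2.1827, i.e. it decreases by 0.7894 (-26.6%).

The new point has HIGH LEVERAGE: x = 12.54 is far from the original mean x̄ = 55.69/11 ≈ 5.06 (original range [3.03, 7.51]).

Step 1: Update the sums with the new point (n goes from 11 to 12)
Σx  = 55.69 + 12.54 = 68.23
Σy  = 468.44 + 55.47 = 523.91
Σx² = 311.7783 + 12.54² = 311.7783 + 157.2516 = 469.0299
Σxy = 2460.2572 + 12.54×55.47 = 2460.2572 + 695.5938 = 3155.8510

Step 2: Recompute the slope with b₁ = (nΣxy − ΣxΣy) / (nΣx² − (Σx)²)
Numerator   = 12×3155.8510 − 68.23×523.91 = 37870.2120 − 35746.3793 = 2123.8327
Denominator = 12×469.0299 − 68.23² = 5628.3588 − 4655.3329 = 973.0259
b₁(new) = 2123.8327 / 973.0259 = 2.1827

(Same formula on the original sums: (11×2460.2572 − 55.69×468.44) / (11×311.7783 − 55.69²) = 975.4056 / 328.1852 = 2.9721, matching the given fit.)

Step 3: Change in slope
Δβ₁ = 2.1827 − 2.9721 = -0.7894
Relative change = -0.7894 / 2.9721 × 100% = -26.6%
→ the slope decreases when the point is added.

A high-leverage point only changes the slope if it is off the original line; here y = 55.47 is below the original trend, so the slope decreases.
In practice: examine leverage (hᵢ) and Cook's distance rather than deleting it automatically; investigate whether it comes from the same population as the rest of the sample.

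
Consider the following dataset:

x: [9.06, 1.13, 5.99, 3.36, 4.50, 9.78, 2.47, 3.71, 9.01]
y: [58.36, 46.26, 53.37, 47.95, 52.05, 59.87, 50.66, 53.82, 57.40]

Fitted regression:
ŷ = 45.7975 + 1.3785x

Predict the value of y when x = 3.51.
ŷ = 50.6360

To predict y for x = 3.51, substitute into the regression equation:

ŷ = 45.7975 + 1.3785 × 3.51
ŷ = 45.7975 + 4.8385
ŷ = 50.6360

This is the fitted mean response at that x — an individual observation would come with a wider prediction interval.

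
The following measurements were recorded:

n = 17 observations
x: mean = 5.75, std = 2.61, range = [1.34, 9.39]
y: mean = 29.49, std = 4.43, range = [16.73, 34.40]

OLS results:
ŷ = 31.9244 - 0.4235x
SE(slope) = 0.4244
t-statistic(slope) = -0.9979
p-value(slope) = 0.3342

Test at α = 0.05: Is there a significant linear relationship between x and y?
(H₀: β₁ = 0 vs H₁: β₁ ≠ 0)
Fail to reject H₀: p-value = 0.3342 ≥ α = 0.05. The linear relationship is not significant at the 5% level.

Hypothesis test for the slope coefficient:

H₀: β₁ = 0 (no linear relationship)
H₁: β₁ ≠ 0 (linear relationship exists)

Test statistic: t = β̂₁ / SE(β̂₁) = -0.4235 / 0.4244 = -0.9979

With df = 15, the two-sided p-value for |t| = 0.9979 is 0.3342.

Decision rule: reject H₀ if p-value < α.
p-value = 0.3342 ≥ α = 0.05 → fail to reject H₀.

Conclusion: the linear association between x and y is not significant at the 5% level.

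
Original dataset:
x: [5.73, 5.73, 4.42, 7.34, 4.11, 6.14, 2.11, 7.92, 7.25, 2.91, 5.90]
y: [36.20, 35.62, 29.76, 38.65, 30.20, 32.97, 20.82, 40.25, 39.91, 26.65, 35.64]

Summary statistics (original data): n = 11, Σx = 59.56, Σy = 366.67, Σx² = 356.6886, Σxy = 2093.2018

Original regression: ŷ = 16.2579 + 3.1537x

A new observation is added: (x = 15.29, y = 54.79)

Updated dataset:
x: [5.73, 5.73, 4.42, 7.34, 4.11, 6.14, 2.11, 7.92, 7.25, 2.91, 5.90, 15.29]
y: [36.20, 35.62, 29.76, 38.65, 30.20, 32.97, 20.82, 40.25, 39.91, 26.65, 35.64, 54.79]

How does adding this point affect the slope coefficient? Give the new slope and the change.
The slope changes from 3.1537 to 2.4441 (change of -0.7096, or -22.5%).

The new point has HIGH LEVERAGE: x = 15.29 is far from the original mean x̄ = 59.56/11 ≈ 5.41 (original range [2.11, 7.92]).

Step 1: Update the sums with the new point (n goes from 11 to 12)
Σx  = 59.56 + 15.29 = 74.85
Σy  = 366.67 + 54.79 = 421.46
Σx² = 356.6886 + 15.29² = 356.6886 + 233.7841 = 590.4727
Σxy = 2093.2018 + 15.29×54.79 = 2093.2018 + 837.7391 = 2930.9409

Step 2: Recompute the slope with b₁ = (nΣxy − ΣxΣy) / (nΣx² − (Σx)²)
Numerator   = 12×2930.9409 − 74.85×421.46 = 35171.2908 − 31546.2810 = 3625.0098
Denominator = 12×590.4727 − 74.85² = 7085.6724 − 5602.5225 = 1483.1499
b₁(new) = 3625.0098 / 1483.1499 = 2.4441

(Same formula on the original sums: (11×2093.2018 − 59.56×366.67) / (11×356.6886 − 59.56²) = 1186.3546 / 376.1810 = 3.1537, matching the given fit.)

Step 3: Change in slope
Δβ₁ = 2.4441 − 3.1537 = -0.7096
Relative change = -0.7096 / 3.1537 × 100% = -22.5%
→ the slope decreases when the point is added.

A high-leverage point only changes the slope if it is off the original line; here y = 54.79 is below the original trend, so the slope decreases.
In practice: examine leverage (hᵢ) and Cook's distance rather than deleting it automatically; refit with and without it and report both if conclusions differ.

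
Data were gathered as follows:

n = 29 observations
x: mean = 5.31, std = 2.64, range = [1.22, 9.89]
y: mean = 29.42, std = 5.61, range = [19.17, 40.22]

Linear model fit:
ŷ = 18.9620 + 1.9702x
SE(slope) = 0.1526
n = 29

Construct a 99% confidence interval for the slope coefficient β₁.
The 99% CI for β₁ is (1.5474, 2.3930)

Confidence interval for the slope:

The 99% CI for β₁ is: β̂₁ ± t*(α/2, n-2) × SE(β̂₁)

Step 1: Find critical t-value
- Confidence level = 0.99
- Degrees of freedom = n - 2 = 29 - 2 = 27
- t*(α/2, 27) = 2.7707

Step 2: Calculate margin of error
Margin = 2.7707 × 0.1526 = 0.4228

Step 3: Construct interval
CI = 1.9702 ± 0.4228
CI = (1.5474, 2.3930)

Interpretation: We are 99% confident that the true slope β₁ lies between 1.5474 and 2.3930.
The interval does not include 0, suggesting a significant linear relationship.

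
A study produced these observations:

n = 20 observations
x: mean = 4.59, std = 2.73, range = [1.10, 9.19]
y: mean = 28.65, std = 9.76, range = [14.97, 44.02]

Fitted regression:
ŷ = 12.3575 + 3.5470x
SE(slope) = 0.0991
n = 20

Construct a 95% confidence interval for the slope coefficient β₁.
The 95% CI for β₁ is (3.3388, 3.7552)

Confidence interval for the slope:

The 95% CI for β₁ is: β̂₁ ± t*(α/2, n-2) × SE(β̂₁)

Step 1: Find critical t-value
- Confidence level = 0.95
- Degrees of freedom = n - 2 = 20 - 2 = 18
- t*(α/2, 18) = 2.1009

Step 2: Calculate margin of error
Margin = 2.1009 × 0.0991 = 0.2082

Step 3: Construct interval
CI = 3.5470 ± 0.2082
CI = (3.3388, 3.7552)

Interpretation: each one-unit increase in x is associated with a change in mean y of between 3.3388 and 3.7552, with 95% confidence.
Since 0 is outside the interval, a two-sided test at α = 0.05 would reject H₀: β₁ = 0.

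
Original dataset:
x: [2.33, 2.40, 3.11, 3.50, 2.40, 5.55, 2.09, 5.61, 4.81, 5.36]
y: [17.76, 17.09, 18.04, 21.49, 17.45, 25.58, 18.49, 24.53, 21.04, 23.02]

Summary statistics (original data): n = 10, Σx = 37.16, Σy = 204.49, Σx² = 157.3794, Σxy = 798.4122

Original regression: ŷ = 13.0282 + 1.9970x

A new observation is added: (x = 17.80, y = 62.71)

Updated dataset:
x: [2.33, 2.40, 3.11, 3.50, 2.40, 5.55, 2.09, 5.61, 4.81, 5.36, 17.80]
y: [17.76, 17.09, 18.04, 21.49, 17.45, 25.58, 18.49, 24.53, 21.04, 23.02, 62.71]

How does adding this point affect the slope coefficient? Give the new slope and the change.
The slope changes from 1.9970 to 2.9036 (change of +0.9066, or +45.4%).

The new point has HIGH LEVERAGE: x = 17.80 is far from the original mean x̄ = 37.16/10 ≈ 3.72 (original range [2.09, 5.61]).

Step 1: Update the sums with the new point (n goes from 10 to 11)
Σx  = 37.16 + 17.80 = 54.96
Σy  = 204.49 + 62.71 = 267.20
Σx² = 157.3794 + 17.80² = 157.3794 + 316.8400 = 474.2194
Σxy = 798.4122 + 17.80×62.71 = 798.4122 + 1116.2380 = 1914.6502

Step 2: Recompute the slope with b₁ = (nΣxy − ΣxΣy) / (nΣx² − (Σx)²)
Numerator   = 11×1914.6502 − 54.96×267.20 = 21061.1522 − 14685.3120 = 6375.8402
Denominator = 11×474.2194 − 54.96² = 5216.4134 − 3020.6016 = 2195.8118
b₁(new) = 6375.8402 / 2195.8118 = 2.9036

(Same formula on the original sums: (10×798.4122 − 37.16×204.49) / (10×157.3794 − 37.16²) = 385.2736 / 192.9284 = 1.9970, matching the given fit.)

Step 3: Change in slope
Δβ₁ = 2.9036 − 1.9970 = +0.9066
Relative change = +0.9066 / 1.9970 × 100% = +45.4%
→ the slope increases when the point is added.

A high-leverage point only changes the slope if it is off the original line; here y = 62.71 is above the original trend, so the slope increases.
In practice: refit with and without it and report both if conclusions differ; check such a point for data-entry or measurement error.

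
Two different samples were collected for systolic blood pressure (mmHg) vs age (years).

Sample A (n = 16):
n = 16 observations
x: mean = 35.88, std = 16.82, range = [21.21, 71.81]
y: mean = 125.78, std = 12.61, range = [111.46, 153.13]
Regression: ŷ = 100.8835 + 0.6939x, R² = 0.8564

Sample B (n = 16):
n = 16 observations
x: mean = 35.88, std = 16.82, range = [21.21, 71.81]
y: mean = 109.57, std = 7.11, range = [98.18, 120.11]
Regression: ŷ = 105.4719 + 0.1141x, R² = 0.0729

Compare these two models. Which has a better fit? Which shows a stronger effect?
Model A has the better fit (R² = 0.8564 vs 0.0729). Model A shows the stronger effect (|β₁| = 0.6939 vs 0.1141).

Model Comparison:

Which explains more variance? (R²)
- Model A: R² = 0.8564 → 85.64% of variance in blood pressure explained
- Model B: R² = 0.0729 → 7.29% of variance in blood pressure explained
- 0.8564 > 0.0729 → Model A has the better fit

Effect size (slope magnitude):
- Model A: β₁ = 0.6939 → predicted blood pressure rises 0.6939 mmHg per additional year of age
- Model B: β₁ = 0.1141 → predicted blood pressure rises 0.1141 mmHg per additional year of age
- |0.6939| > |0.1141| → Model A shows the stronger marginal effect

Note: A better fit (higher R²) doesn't necessarily mean a more important relationship.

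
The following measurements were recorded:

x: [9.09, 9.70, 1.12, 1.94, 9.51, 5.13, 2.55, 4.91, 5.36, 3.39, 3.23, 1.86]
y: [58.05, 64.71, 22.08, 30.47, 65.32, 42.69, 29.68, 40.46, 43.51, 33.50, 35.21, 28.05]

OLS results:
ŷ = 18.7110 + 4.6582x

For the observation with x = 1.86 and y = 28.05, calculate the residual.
Residual = 0.6747

The residual is the difference between the actual value and the predicted value:

Residual = y - ŷ

Step 1: Calculate predicted value
ŷ = 18.7110 + 4.6582 × 1.86
ŷ = 27.3753

Step 2: Calculate residual
Residual = 28.05 - 27.3753
Residual = 0.6747

Sign check: y > ŷ, so the point is above the line and the fit underestimates here.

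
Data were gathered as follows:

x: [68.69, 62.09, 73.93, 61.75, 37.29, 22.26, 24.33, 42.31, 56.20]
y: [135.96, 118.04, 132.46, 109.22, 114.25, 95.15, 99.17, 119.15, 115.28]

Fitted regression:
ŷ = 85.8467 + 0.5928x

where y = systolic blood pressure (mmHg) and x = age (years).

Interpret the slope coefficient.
For each additional year of age, predicted blood pressure increases by approximately 0.5928 mmHg.

The slope β₁ = 0.5928 gives the rate at which the fitted blood pressure changes with age.

Interpretation:
- Age up by 1 year → predicted blood pressure increases by 0.5928 mmHg
- This is a linear approximation: the same per-unit change is assumed across the whole observed x range

(β₀ = 85.8467 is the fitted value at x = 0 and is not part of the slope interpretation.)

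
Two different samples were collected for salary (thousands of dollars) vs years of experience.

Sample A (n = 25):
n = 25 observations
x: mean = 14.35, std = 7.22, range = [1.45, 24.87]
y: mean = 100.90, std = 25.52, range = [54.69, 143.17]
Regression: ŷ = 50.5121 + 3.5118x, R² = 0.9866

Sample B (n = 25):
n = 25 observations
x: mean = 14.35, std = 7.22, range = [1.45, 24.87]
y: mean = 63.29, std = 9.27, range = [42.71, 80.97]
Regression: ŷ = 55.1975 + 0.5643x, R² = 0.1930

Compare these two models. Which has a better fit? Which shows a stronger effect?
Model A has the better fit (R² = 0.9866 vs 0.1930). Model A shows the stronger effect (|β₁| = 3.5118 vs 0.5643).

Model Comparison:

Goodness of fit (R²):
- Model A: R² = 0.9866 → 98.66% of variance in salary explained
- Model B: R² = 0.1930 → 19.30% of variance in salary explained
- 0.9866 > 0.1930 → Model A has the better fit

Effect size (slope magnitude):
- Model A: β₁ = 3.5118 → predicted salary rises 3.5118 thousand dollars per additional year of experience
- Model B: β₁ = 0.5643 → predicted salary rises 0.5643 thousand dollars per additional year of experience
- |3.5118| > |0.5643| → Model A shows the stronger marginal effect

Notes:
- R² measures how tightly points cluster around the line; β₁ measures how steep the line is — they answer different questions.
- A steeper slope doesn't make a better model if the scatter around the line is large.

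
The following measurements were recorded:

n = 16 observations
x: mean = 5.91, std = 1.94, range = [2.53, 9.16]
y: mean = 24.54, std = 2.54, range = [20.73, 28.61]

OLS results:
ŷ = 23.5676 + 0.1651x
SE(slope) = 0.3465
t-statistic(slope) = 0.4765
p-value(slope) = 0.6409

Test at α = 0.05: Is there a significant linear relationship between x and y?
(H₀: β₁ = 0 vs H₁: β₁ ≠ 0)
Since p-value = 0.6409 ≥ α = 0.05, fail to reject H₀ — the slope is not significantly different from 0.

Hypothesis test for the slope coefficient:

H₀: β₁ = 0 (no linear relationship)
H₁: β₁ ≠ 0 (linear relationship exists)

Test statistic: t = β̂₁ / SE(β̂₁) = 0.1651 / 0.3465 = 0.4765

p = 0.6409: how often a slope estimate this far from 0 (in SE units) would arise by chance if β₁ were truly 0.

Decision rule: reject H₀ if p-value < α.
p-value = 0.6409 ≥ α = 0.05 → fail to reject H₀.

At α = 0.05 the data do not provide convincing evidence of a nonzero slope.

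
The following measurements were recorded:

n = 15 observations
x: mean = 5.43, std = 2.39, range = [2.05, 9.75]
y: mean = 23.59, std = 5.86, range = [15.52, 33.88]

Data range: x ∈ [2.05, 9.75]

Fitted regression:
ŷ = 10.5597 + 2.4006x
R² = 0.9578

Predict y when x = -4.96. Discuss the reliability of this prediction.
The equation gives ŷ = -1.3473; however x = -4.96 is 7.01 units below the observed range, so this extrapolated value should not be trusted.

Prediction calculation:
ŷ = 10.5597 + 2.4006 × (-4.96)
ŷ = -1.3473

Reliability:
- Data range: x ∈ [2.05, 9.75]
- Prediction point: x = -4.96 is 7.01 units below the observed range → this is EXTRAPOLATION, not interpolation

Why that matters here:
- R² describes fit only over the sampled x values; it says nothing about behaviour beyond them
- The linear relationship may not hold outside the observed range
- The standard error of prediction grows with (x − x̄)², and x = -4.96 is far from x̄ = 5.43

A defensible statement: 'if the linear trend continued to x = -4.96, y would be about -1.3473' — the premise is untested.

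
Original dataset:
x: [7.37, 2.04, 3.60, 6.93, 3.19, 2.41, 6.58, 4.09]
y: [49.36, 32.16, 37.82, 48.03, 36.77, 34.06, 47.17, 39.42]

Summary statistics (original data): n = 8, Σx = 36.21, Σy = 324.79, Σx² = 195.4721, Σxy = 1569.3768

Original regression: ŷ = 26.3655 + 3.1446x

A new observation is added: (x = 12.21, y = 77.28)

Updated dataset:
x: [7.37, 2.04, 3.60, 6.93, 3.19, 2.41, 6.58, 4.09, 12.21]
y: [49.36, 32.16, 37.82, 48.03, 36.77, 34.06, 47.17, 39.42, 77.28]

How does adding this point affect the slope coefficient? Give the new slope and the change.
Adding the point moves β₁ from 3.1446 to 4.1618, i.e. it increases by 1.0172 (+32.3%).

The new point has HIGH LEVERAGE: x = 12.21 is far from the original mean x̄ = 36.21/8 ≈ 4.53 (original range [2.04, 7.37]).

Step 1: Update the sums with the new point (n goes from 8 to 9)
Σx  = 36.21 + 12.21 = 48.42
Σy  = 324.79 + 77.28 = 402.07
Σx² = 195.4721 + 12.21² = 195.4721 + 149.0841 = 344.5562
Σxy = 1569.3768 + 12.21×77.28 = 1569.3768 + 943.5888 = 2512.9656

Step 2: Recompute the slope with b₁ = (nΣxy − ΣxΣy) / (nΣx² − (Σx)²)
Numerator   = 9×2512.9656 − 48.42×402.07 = 22616.6904 − 19468.2294 = 3148.4610
Denominator = 9×344.5562 − 48.42² = 3101.0058 − 2344.4964 = 756.5094
b₁(new) = 3148.4610 / 756.5094 = 4.1618

(Same formula on the original sums: (8×1569.3768 − 36.21×324.79) / (8×195.4721 − 36.21²) = 794.3685 / 252.6127 = 3.1446, matching the given fit.)

Step 3: Change in slope
Δβ₁ = 4.1618 − 3.1446 = +1.0172
Relative change = +1.0172 / 3.1446 × 100% = +32.3%
→ the slope increases when the point is added.

Because the point sits above the extension of the original line at a high-leverage x, it tilts the fit up.
In practice: refit with and without it and report both if conclusions differ; check such a point for data-entry or measurement error.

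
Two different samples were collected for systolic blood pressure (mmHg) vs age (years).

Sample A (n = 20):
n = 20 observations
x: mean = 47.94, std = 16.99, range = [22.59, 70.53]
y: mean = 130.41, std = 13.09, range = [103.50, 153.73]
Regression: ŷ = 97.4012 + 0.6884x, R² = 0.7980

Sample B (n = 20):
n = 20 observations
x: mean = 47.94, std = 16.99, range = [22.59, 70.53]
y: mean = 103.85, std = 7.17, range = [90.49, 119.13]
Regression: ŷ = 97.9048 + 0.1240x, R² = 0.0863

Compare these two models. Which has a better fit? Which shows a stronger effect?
Model A has the better fit (R² = 0.7980 vs 0.0863). Model A shows the stronger effect (|β₁| = 0.6884 vs 0.1240).

Model Comparison:

Goodness of fit (R²):
- Model A: R² = 0.7980 → 79.80% of variance in blood pressure explained
- Model B: R² = 0.0863 → 8.63% of variance in blood pressure explained
- 0.7980 > 0.0863 → Model A has the better fit

Which has the larger per-year effect? (|β₁|)
- Model A: β₁ = 0.6884 → predicted blood pressure rises 0.6884 mmHg per additional year of age
- Model B: β₁ = 0.1240 → predicted blood pressure rises 0.1240 mmHg per additional year of age
- |0.6884| > |0.1240| → Model A shows the stronger marginal effect

Notes:
- A steeper slope doesn't make a better model if the scatter around the line is large.
- The two samples could reflect different populations, time periods, or measurement quality.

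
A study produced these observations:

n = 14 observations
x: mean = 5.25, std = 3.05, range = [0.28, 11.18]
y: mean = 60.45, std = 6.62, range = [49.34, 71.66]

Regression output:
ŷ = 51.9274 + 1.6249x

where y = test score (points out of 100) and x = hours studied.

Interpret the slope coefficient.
On average, test score is about 1.6249 points higher for every extra hour of study time.

β₁ = 1.6249 is the change in predicted test score (points) per additional hour of study time.

Interpretation:
- Study time up by 1 hour → predicted test score increases by 1.6249 points
- This is a linear approximation: the same per-unit change is assumed across the whole observed x range
- The slope describes association in these data, not necessarily a causal effect

(β₀ = 51.9274 is the fitted value at x = 0 and is not part of the slope interpretation.)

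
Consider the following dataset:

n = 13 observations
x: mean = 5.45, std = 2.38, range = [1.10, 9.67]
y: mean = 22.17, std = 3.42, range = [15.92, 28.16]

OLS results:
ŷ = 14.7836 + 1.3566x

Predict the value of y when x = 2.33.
ŷ = 17.9445

Plug x = 2.33 into the fitted line:

ŷ = 14.7836 + 1.3566 × 2.33
ŷ = 14.7836 + 3.1609
ŷ = 17.9445

This is a point prediction; actual observations scatter around it by roughly the residual standard deviation.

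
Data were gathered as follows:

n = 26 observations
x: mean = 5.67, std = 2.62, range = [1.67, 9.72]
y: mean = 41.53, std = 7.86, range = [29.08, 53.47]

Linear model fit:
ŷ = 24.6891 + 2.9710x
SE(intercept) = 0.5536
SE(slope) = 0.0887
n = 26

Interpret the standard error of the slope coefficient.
SE(slope) = 0.0887 measures the uncertainty in the estimated slope. The coefficient is estimated precisely (SE/|β̂₁| = 3.0%).

SE(β̂₁) = 0.0887 says: if we drew many samples of n = 26 from the same population and refit each time, the fitted slopes would scatter with a standard deviation of roughly 0.0887 around the true β₁.

Relative precision:
- SE / |β̂₁| = 0.0887 / 2.9710 = 3.0%
- Rule of thumb (under 20%: precise; 20% to under 50%: moderately precise; 50% or more: imprecise) → precise

Rough 95% range (±2 SE): 2.9710 ± 0.1774 → (2.7936, 3.1484).

What drives SE(β̂₁): wider spread of x values → smaller SE.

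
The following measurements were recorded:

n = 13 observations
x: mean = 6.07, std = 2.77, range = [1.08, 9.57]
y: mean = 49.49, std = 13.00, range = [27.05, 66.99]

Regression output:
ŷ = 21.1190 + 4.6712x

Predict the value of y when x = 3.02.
ŷ = 35.2260

To predict y for x = 3.02, substitute into the regression equation:

ŷ = 21.1190 + 4.6712 × 3.02
ŷ = 21.1190 + 14.1070
ŷ = 35.2260

This is a point prediction; actual observations scatter around it by roughly the residual standard deviation.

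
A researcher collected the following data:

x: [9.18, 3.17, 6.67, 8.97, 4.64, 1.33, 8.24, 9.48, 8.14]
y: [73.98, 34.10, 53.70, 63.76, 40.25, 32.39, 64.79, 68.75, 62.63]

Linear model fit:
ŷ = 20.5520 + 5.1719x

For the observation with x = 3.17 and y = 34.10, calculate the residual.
Residual = -2.8469

The residual is the difference between the actual value and the predicted value:

Residual = y - ŷ

Step 1: Calculate predicted value
ŷ = 20.5520 + 5.1719 × 3.17
ŷ = 36.9469

Step 2: Calculate residual
Residual = 34.10 - 36.9469
Residual = -2.8469

Sign check: y < ŷ, so the point is below the line and the fit overestimates here.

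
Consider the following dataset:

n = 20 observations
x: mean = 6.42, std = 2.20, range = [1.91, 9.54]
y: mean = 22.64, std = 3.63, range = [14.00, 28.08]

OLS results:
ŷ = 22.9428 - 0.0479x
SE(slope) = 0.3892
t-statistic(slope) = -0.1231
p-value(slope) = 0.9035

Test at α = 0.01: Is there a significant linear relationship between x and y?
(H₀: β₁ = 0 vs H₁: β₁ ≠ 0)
Fail to reject H₀: p-value = 0.9035 ≥ α = 0.01. The linear relationship is not significant at the 1% level.

Hypothesis test for the slope coefficient:

H₀: β₁ = 0 (no linear relationship)
H₁: β₁ ≠ 0 (linear relationship exists)

Test statistic: t = β̂₁ / SE(β̂₁) = -0.0479 / 0.3892 = -0.1231

With df = 18, the two-sided p-value for |t| = 0.1231 is 0.9035.

Decision rule: reject H₀ if p-value < α.
p-value = 0.9035 ≥ α = 0.01 → fail to reject H₀.

Conclusion: the linear association between x and y is not significant at the 1% level.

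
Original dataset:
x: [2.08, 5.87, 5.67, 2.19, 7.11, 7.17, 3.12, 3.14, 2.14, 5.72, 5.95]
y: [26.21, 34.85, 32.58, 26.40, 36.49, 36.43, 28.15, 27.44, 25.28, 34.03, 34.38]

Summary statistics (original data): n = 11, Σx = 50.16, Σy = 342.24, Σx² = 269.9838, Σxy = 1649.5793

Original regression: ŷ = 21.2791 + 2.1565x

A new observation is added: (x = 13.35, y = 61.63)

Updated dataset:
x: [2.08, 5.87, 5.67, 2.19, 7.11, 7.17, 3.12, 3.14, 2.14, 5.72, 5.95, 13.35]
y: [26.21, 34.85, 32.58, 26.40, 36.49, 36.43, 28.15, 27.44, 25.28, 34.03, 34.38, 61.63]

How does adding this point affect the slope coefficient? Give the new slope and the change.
Adding the point moves β₁ from 2.1565 to 2.9877, i.e. it increases by 0.8312 (+38.5%).

The new point has HIGH LEVERAGE: x = 13.35 is far from the original mean x̄ = 50.16/11 ≈ 4.56 (original range [2.08, 7.17]).

Step 1: Update the sums with the new point (n goes from 11 to 12)
Σx  = 50.16 + 13.35 = 63.51
Σy  = 342.24 + 61.63 = 403.87
Σx² = 269.9838 + 13.35² = 269.9838 + 178.2225 = 448.2063
Σxy = 1649.5793 + 13.35×61.63 = 1649.5793 + 822.7605 = 2472.3398

Step 2: Recompute the slope with b₁ = (nΣxy − ΣxΣy) / (nΣx² − (Σx)²)
Numerator   = 12×2472.3398 − 63.51×403.87 = 29668.0776 − 25649.7837 = 4018.2939
Denominator = 12×448.2063 − 63.51² = 5378.4756 − 4033.5201 = 1344.9555
b₁(new) = 4018.2939 / 1344.9555 = 2.9877

(Same formula on the original sums: (11×1649.5793 − 50.16×342.24) / (11×269.9838 − 50.16²) = 978.6139 / 453.7962 = 2.1565, matching the given fit.)

Step 3: Change in slope
Δβ₁ = 2.9877 − 2.1565 = +0.8312
Relative change = +0.8312 / 2.1565 × 100% = +38.5%
→ the slope increases when the point is added.

A high-leverage point only changes the slope if it is off the original line; here y = 61.63 is above the original trend, so the slope increases.
In practice: examine leverage (hᵢ) and Cook's distance rather than deleting it automatically; check such a point for data-entry or measurement error.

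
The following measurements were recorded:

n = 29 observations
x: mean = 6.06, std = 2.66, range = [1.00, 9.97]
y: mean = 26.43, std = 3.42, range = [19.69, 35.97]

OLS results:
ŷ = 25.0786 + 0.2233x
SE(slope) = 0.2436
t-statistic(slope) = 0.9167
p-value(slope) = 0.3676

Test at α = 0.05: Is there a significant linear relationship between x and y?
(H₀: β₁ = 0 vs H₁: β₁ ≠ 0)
p-value = 0.3676 ≥ α = 0.05, so we fail to reject H₀. The relationship is not significant.

Hypothesis test for the slope coefficient:

H₀: β₁ = 0 (no linear relationship)
H₁: β₁ ≠ 0 (linear relationship exists)

Test statistic: t = β̂₁ / SE(β̂₁) = 0.2233 / 0.2436 = 0.9167

p = 0.3676: how often a slope estimate this far from 0 (in SE units) would arise by chance if β₁ were truly 0.

Decision rule: reject H₀ if p-value < α.
p-value = 0.3676 ≥ α = 0.05 → fail to reject H₀.

At α = 0.05 the data do not provide convincing evidence of a nonzero slope.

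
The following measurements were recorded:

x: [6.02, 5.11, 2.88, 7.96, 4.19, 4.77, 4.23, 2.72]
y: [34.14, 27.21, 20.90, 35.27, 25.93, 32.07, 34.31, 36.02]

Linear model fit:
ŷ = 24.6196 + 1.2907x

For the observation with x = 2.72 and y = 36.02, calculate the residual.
Residual = 7.8897

The residual is the difference between the actual value and the predicted value:

Residual = y - ŷ

Step 1: Calculate predicted value
ŷ = 24.6196 + 1.2907 × 2.72
ŷ = 28.1303

Step 2: Calculate residual
Residual = 36.02 - 28.1303
Residual = 7.8897

Interpretation: the model underestimates the actual value by 7.8897 at this point (positive residual → observation lies above the fitted line).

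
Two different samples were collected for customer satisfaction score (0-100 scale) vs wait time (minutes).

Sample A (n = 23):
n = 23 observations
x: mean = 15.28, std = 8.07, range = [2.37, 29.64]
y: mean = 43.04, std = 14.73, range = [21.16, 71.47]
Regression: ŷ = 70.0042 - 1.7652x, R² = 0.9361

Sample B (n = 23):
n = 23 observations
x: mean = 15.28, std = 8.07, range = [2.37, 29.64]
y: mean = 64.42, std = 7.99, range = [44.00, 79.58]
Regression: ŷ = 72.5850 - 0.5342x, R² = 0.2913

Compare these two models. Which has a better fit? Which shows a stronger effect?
Model A has the better fit (R² = 0.9361 vs 0.2913). Model A shows the stronger effect (|β₁| = 1.7652 vs 0.5342).

Model Comparison:

Which explains more variance? (R²)
- Model A: R² = 0.9361 → 93.61% of variance in satisfaction score explained
- Model B: R² = 0.2913 → 29.13% of variance in satisfaction score explained
- 0.9361 > 0.2913 → Model A has the better fit

Strength of effect — compare |β₁|:
- Model A: β₁ = -1.7652 → predicted satisfaction score falls 1.7652 points per additional minute of wait time
- Model B: β₁ = -0.5342 → predicted satisfaction score falls 0.5342 points per additional minute of wait time
- |-1.7652| > |-0.5342| → Model A shows the stronger marginal effect

Note: A better fit (higher R²) doesn't necessarily mean a more important relationship.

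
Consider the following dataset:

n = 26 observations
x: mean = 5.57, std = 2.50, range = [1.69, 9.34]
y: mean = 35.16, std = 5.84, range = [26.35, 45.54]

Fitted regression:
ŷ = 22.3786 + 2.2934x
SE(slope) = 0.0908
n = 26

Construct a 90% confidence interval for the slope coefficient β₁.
The 90% CI for β₁ is (2.1381, 2.4487)

Confidence interval for the slope:

The 90% CI for β₁ is: β̂₁ ± t*(α/2, n-2) × SE(β̂₁)

Step 1: Find critical t-value
- Confidence level = 0.9
- Degrees of freedom = n - 2 = 26 - 2 = 24
- t*(α/2, 24) = 1.7109

Step 2: Calculate margin of error
Margin = 1.7109 × 0.0908 = 0.1553

Step 3: Construct interval
CI = 2.2934 ± 0.1553
CI = (2.1381, 2.4487)

Interpretation: We are 90% confident that the true slope β₁ lies between 2.1381 and 2.4487.
Both endpoints are positive, so the data support a genuinely positive slope at this confidence level.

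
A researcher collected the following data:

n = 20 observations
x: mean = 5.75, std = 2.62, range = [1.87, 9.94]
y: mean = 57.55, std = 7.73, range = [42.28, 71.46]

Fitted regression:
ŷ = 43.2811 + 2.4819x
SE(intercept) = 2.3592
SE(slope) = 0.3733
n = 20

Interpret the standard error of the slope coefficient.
The slope 2.4819 is pinned down to within about ±0.3733 (one SE) by these data — relative uncertainty 15.0%, i.e. precise.

SE(β̂₁) = 0.3733 says: if we drew many samples of n = 20 from the same population and refit each time, the fitted slopes would scatter with a standard deviation of roughly 0.3733 around the true β₁.

Relative precision:
- SE / |β̂₁| = 0.3733 / 2.4819 = 15.0%
- Rule of thumb (under 20%: precise; 20% to under 50%: moderately precise; 50% or more: imprecise) → precise

Rough 95% range (±2 SE): 2.4819 ± 0.7466 → (1.7353, 3.2285).

What drives SE(β̂₁): wider spread of x values → smaller SE.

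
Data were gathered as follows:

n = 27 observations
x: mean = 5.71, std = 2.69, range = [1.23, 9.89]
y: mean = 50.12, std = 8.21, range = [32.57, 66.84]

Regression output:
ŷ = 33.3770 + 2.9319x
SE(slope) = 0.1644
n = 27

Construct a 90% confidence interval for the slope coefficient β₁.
The 90% CI for β₁ is (2.6511, 3.2127)

Confidence interval for the slope:

The 90% CI for β₁ is: β̂₁ ± t*(α/2, n-2) × SE(β̂₁)

Step 1: Find critical t-value
- Confidence level = 0.9
- Degrees of freedom = n - 2 = 27 - 2 = 25
- t*(α/2, 25) = 1.7081

Step 2: Calculate margin of error
Margin = 1.7081 × 0.1644 = 0.2808

Step 3: Construct interval
CI = 2.9319 ± 0.2808
CI = (2.6511, 3.2127)

Interpretation: We are 90% confident that the true slope β₁ lies between 2.6511 and 3.2127.
Since 0 is outside the interval, a two-sided test at α = 0.10 would reject H₀: β₁ = 0.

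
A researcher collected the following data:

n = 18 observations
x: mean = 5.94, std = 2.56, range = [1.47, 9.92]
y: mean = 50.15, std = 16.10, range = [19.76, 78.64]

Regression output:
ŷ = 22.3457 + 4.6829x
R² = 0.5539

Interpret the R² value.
The model explains 55.39% of the variance in y (R² = 0.5539), leaving 44.61% unexplained; the fit is moderate.

R² = 1 − SS_res/SS_tot compares the residual scatter to the total scatter of y about its mean.

Here R² = 0.5539:
- Explained: 55.39% of the variation in y
- Unexplained (residual): 100% − 55.39% = 44.61%
- Rule of thumb (below 0.3 weak; 0.3 to below 0.7 moderate; 0.7 and above strong) → moderate

Note: R² never decreases when predictors are added, so it should not be used alone to compare models of different size.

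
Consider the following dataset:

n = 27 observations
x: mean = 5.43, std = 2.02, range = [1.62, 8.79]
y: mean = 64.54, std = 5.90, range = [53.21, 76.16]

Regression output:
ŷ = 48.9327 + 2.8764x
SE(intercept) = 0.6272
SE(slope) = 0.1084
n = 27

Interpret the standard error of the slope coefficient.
The slope 2.8764 is pinned down to within about ±0.1084 (one SE) by these data — relative uncertainty 3.8%, i.e. precise.

What SE measures:
- The standard error quantifies the sampling variability of the coefficient estimate
- It is the estimated standard deviation of β̂₁ across hypothetical repeated samples of the same size
- Smaller SE → more precise estimate

Relative precision:
- SE / |β̂₁| = 0.1084 / 2.8764 = 3.8%
- Rule of thumb (under 20%: precise; 20% to under 50%: moderately precise; 50% or more: imprecise) → precise

Link to interval estimation: a confidence interval for β₁ is β̂₁ ± t* × 0.1084, so SE sets the half-width per unit of t*.

What drives SE(β̂₁): wider spread of x values → smaller SE; larger n (here n = 27) → smaller SE; more residual scatter → larger SE.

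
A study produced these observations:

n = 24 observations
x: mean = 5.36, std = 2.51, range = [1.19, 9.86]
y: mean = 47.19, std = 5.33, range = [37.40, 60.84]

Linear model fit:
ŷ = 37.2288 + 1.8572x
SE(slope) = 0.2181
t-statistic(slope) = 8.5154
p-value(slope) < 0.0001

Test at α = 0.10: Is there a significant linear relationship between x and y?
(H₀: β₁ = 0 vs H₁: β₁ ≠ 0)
Reject H₀: p-value < 0.0001 < α = 0.10. The linear relationship is significant at the 10% level.

Hypothesis test for the slope coefficient:

H₀: β₁ = 0 (no linear relationship)
H₁: β₁ ≠ 0 (linear relationship exists)

Test statistic: t = β̂₁ / SE(β̂₁) = 1.8572 / 0.2181 = 8.5154

The p-value (<0.0001) is the probability, under H₀, of a t-statistic at least as extreme as |t| = 8.5154 (two-sided, df = n − 2 = 22).

Decision rule: reject H₀ if p-value < α.
p-value < 0.0001 < α = 0.10 → reject H₀.

At α = 0.10 the data do provide convincing evidence of a nonzero slope.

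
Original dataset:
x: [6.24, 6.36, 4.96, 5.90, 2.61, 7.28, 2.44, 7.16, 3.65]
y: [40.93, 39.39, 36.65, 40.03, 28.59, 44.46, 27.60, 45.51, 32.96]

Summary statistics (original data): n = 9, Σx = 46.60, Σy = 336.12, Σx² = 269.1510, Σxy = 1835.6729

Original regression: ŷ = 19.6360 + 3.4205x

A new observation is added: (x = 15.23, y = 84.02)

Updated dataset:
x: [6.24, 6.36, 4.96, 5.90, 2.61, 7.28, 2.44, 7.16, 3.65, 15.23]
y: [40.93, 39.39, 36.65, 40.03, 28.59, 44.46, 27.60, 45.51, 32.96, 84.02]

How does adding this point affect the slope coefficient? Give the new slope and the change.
Adding the point moves β₁ from 3.4205 to 4.3563, i.e. it increases by 0.9358 (+27.4%).

x = 15.23 lies well outside the original x-range [2.44, 7.28] (x̄ ≈ 5.18), so this observation has high leverage and can move the slope substantially.

Step 1: Update the sums with the new point (n goes from 9 to 10)
Σx  = 46.60 + 15.23 = 61.83
Σy  = 336.12 + 84.02 = 420.14
Σx² = 269.1510 + 15.23² = 269.1510 + 231.9529 = 501.1039
Σxy = 1835.6729 + 15.23×84.02 = 1835.6729 + 1279.6246 = 3115.2975

Step 2: Recompute the slope with b₁ = (nΣxy − ΣxΣy) / (nΣx² − (Σx)²)
Numerator   = 10×3115.2975 − 61.83×420.14 = 31152.9750 − 25977.2562 = 5175.7188
Denominator = 10×501.1039 − 61.83² = 5011.0390 − 3822.9489 = 1188.0901
b₁(new) = 5175.7188 / 1188.0901 = 4.3563

(Same formula on the original sums: (9×1835.6729 − 46.60×336.12) / (9×269.1510 − 46.60²) = 857.8641 / 250.7990 = 3.4205, matching the given fit.)

Step 3: Change in slope
Δβ₁ = 4.3563 − 3.4205 = +0.9358
Relative change = +0.9358 / 3.4205 × 100% = +27.4%
→ the slope increases when the point is added.

Because the point sits above the extension of the original line at a high-leverage x, it tilts the fit up.
In practice: examine leverage (hᵢ) and Cook's distance rather than deleting it automatically; investigate whether it comes from the same population as the rest of the sample.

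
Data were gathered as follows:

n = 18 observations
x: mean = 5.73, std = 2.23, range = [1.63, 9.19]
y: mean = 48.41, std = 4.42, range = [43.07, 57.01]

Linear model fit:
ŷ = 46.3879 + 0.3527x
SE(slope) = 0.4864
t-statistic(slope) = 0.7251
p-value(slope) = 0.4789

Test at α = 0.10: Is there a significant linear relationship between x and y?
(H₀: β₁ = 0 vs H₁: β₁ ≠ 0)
Fail to reject H₀: p-value = 0.4789 ≥ α = 0.10. The linear relationship is not significant at the 10% level.

Hypothesis test for the slope coefficient:

H₀: β₁ = 0 (no linear relationship)
H₁: β₁ ≠ 0 (linear relationship exists)

Test statistic: t = β̂₁ / SE(β̂₁) = 0.3527 / 0.4864 = 0.7251

The p-value (0.4789) is the probability, under H₀, of a t-statistic at least as extreme as |t| = 0.7251 (two-sided, df = n − 2 = 16).

Decision rule: reject H₀ if p-value < α.
p-value = 0.4789 ≥ α = 0.10 → fail to reject H₀.

Conclusion: the linear association between x and y is not significant at the 10% level.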